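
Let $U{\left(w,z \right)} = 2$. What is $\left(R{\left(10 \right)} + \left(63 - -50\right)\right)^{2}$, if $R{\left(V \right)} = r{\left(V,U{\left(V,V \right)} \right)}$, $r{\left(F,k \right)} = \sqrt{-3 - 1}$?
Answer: $12765 + 452 i \approx 12765.0 + 452.0 i$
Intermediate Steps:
$r{\left(F,k \right)} = 2 i$ ($r{\left(F,k \right)} = \sqrt{-4} = 2 i$)
$R{\left(V \right)} = 2 i$
$\left(R{\left(10 \right)} + \left(63 - -50\right)\right)^{2} = \left(2 i + \left(63 - -50\right)\right)^{2} = \left(2 i + \left(63 + 50\right)\right)^{2} = \left(2 i + 113\right)^{2} = \left(113 + 2 i\right)^{2}$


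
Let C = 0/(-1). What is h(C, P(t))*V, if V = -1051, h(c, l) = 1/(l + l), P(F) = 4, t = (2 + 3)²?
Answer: -1051/8 ≈ -131.38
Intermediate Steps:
t = 25 (t = 5² = 25)
C = 0 (C = 0*(-1) = 0)
h(c, l) = 1/(2*l)
h(C, P(t))*V = ((½)/4)*(-1051) = ((½)*(¼))*(-1051) = (⅛)*(-1051) = -1051/8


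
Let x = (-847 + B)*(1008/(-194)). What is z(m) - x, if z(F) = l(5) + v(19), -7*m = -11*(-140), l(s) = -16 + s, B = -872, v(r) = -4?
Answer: -867831/97 ≈ -8946.7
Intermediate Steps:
m = -220 (m = -(-11)*(-140)/7 = -⅐*1540 = -220)
x = 866376/97 (x = (-847 - 872)*(1008/(-194)) = -1732752*(-1)/194 = -1719*(-504/97) = 866376/97 ≈ 8931.7)
z(F) = -15 (z(F) = (-16 + 5) - 4 = -11 - 4 = -15)
z(m) - x = -15 - 1*866376/97 = -15 - 866376/97 = -867831/97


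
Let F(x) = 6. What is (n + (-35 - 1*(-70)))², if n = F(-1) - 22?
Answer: 361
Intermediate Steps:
n = -16 (n = 6 - 22 = -16)
(n + (-35 - 1*(-70)))² = (-16 + (-35 - 1*(-70)))² = (-16 + (-35 + 70))² = (-16 + 35)² = 19² = 361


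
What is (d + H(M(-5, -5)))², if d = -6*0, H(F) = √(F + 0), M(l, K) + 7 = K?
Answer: -12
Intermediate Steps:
M(l, K) = -7 + K
H(F) = √F
d = 0
(d + H(M(-5, -5)))² = (0 + √(-7 - 5))² = (0 + √(-12))² = (0 + 2*I*√3)² = (2*I*√3)² = -12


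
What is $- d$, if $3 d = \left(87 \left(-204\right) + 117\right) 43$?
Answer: $252711$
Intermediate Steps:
$d = -252711$ ($d = \frac{\left(87 \left(-204\right) + 117\right) 43}{3} = \frac{\left(-17748 + 117\right) 43}{3} = \frac{\left(-17631\right) 43}{3} = \frac{1}{3} \left(-758133\right) = -252711$)
$- d = \left(-1\right) \left(-252711\right) = 252711$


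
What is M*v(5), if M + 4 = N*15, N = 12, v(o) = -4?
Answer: -704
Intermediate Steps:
M = 176 (M = -4 + 12*15 = -4 + 180 = 176)
M*v(5) = 176*(-4) = -704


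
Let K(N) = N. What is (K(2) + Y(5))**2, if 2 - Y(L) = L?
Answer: 1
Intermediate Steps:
Y(L) = 2 - L
(K(2) + Y(5))**2 = (2 + (2 - 1*5))**2 = (2 + (2 - 5))**2 = (2 - 3)**2 = (-1)**2 = 1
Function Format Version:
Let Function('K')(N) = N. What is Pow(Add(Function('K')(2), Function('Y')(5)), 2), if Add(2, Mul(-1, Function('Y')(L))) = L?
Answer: 1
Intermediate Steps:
Function('Y')(L) = Add(2, Mul(-1, L))
Pow(Add(Function('K')(2), Function('Y')(5)), 2) = Pow(Add(2, Add(2, Mul(-1, 5))), 2) = Pow(Add(2, Add(2, -5)), 2) = Pow(Add(2, -3), 2) = Pow(-1, 2) = 1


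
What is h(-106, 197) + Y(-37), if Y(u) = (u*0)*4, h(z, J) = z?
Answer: -106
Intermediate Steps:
Y(u) = 0 (Y(u) = 0*4 = 0)
h(-106, 197) + Y(-37) = -106 + 0 = -106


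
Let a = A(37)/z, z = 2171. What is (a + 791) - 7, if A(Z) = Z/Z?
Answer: 1702065/2171 ≈ 784.00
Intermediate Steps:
A(Z) = 1
a = 1/2171 ≈ 0.00046062
(a + 791) - 7 = (1/2171 + 791) - 7 = 1717262/2171 - 7 = 1702065/2171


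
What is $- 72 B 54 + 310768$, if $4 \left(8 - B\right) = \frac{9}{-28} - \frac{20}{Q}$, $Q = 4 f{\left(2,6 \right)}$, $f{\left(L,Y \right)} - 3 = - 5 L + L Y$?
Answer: $\frac{1948657}{7} \approx 2.7838 \cdot 10^{5}$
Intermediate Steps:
$f{\left(L,Y \right)} = 3 - 5 L + L Y$ ($f{\left(L,Y \right)} = 3 + \left(- 5 L + L Y\right) = 3 - 5 L + L Y$)
$Q = 20$ ($Q = 4 \left(3 - 10 + 2 \cdot 6\right) = 4 \left(3 - 10 + 12\right) = 4 \cdot 5 = 20$)
$B = \frac{933}{112}$ ($B = 8 - \frac{\frac{9}{-28} - \frac{20}{20}}{4} = 8 - \frac{9 \left(- \frac{1}{28}\right) - 1}{4} = 8 - \frac{- \frac{9}{28} - 1}{4} = 8 - - \frac{37}{112} = 8 + \frac{37}{112} = \frac{933}{112} \approx 8.3304$)
$- 72 B 54 + 310768 = \left(-72\right) \frac{933}{112} \cdot 54 + 310768 = \left(- \frac{8397}{14}\right) 54 + 310768 = - \frac{226719}{7} + 310768 = \frac{1948657}{7}$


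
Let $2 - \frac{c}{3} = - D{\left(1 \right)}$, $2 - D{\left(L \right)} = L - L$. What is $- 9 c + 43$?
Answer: $-65$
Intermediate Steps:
$D{\left(L \right)} = 2$ ($D{\left(L \right)} = 2 - \left(L - L\right) = 2 - 0 = 2 + 0 = 2$)
$c = 12$ ($c = 6 - 3 \left(\left(-1\right) 2\right) = 6 - -6 = 6 + 6 = 12$)
$- 9 c + 43 = \left(-9\right) 12 + 43 = -108 + 43 = -65$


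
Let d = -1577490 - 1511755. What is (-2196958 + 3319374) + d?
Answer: -1966829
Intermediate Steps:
d = -3089245
(-2196958 + 3319374) + d = (-2196958 + 3319374) - 3089245 = 1122416 - 3089245 = -1966829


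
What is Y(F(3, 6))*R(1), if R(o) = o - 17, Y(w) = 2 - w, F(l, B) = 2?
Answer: 0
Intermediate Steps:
R(o) = -17 + o
Y(F(3, 6))*R(1) = (2 - 1*2)*(-17 + 1) = (2 - 2)*(-16) = 0*(-16) = 0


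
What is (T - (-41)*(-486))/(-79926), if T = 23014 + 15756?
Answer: -1346/5709 ≈ -0.23577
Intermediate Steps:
T = 38770
(T - (-41)*(-486))/(-79926) = (38770 - (-41)*(-486))/(-79926) = (38770 - 1*19926)*(-1/79926) = (38770 - 19926)*(-1/79926) = 18844*(-1/79926) = -1346/5709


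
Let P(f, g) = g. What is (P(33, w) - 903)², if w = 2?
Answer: 811801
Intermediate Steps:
(P(33, w) - 903)² = (2 - 903)² = (-901)² = 811801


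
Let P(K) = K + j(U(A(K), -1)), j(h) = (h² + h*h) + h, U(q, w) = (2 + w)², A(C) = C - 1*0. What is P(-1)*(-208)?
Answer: -416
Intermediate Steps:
A(C) = C (A(C) = C + 0 = C)
j(h) = h + 2*h² (j(h) = (h² + h²) + h = 2*h² + h = h + 2*h²)
P(K) = 3 + K (P(K) = K + (2 - 1)²*(1 + 2*(2 - 1)²) = K + 1²*(1 + 2*1²) = K + 1*(1 + 2*1) = K + 1*(1 + 2) = K + 1*3 = K + 3 = 3 + K)
P(-1)*(-208) = (3 - 1)*(-208) = 2*(-208) = -416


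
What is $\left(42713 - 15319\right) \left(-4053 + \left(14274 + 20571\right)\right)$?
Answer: $843516048$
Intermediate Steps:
$\left(42713 - 15319\right) \left(-4053 + \left(14274 + 20571\right)\right) = 27394 \left(-4053 + 34845\right) = 27394 \cdot 30792 = 843516048$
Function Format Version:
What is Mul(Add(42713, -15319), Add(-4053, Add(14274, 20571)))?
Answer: 843516048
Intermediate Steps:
Mul(Add(42713, -15319), Add(-4053, Add(14274, 20571))) = Mul(27394, Add(-4053, 34845)) = Mul(27394, 30792) = 843516048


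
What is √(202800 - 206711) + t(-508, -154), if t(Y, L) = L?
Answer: -154 + I*√3911 ≈ -154.0 + 62.538*I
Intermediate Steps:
√(202800 - 206711) + t(-508, -154) = √(202800 - 206711) - 154 = √(-3911) - 154 = I*√3911 - 154 = -154 + I*√3911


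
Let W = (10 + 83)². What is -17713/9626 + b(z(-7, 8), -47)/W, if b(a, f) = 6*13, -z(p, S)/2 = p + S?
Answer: -50816303/27751758 ≈ -1.8311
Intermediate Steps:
z(p, S) = -2*S - 2*p (z(p, S) = -2*(p + S) = -2*(S + p) = -2*S - 2*p)
b(a, f) = 78
W = 8649 (W = 93² = 8649)
-17713/9626 + b(z(-7, 8), -47)/W = -17713/9626 + 78/8649 = -17713*1/9626 + 78*(1/8649) = -17713/9626 + 26/2883 = -50816303/27751758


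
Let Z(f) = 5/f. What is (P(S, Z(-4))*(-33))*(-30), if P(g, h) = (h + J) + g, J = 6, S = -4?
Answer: 1485/2 ≈ 742.50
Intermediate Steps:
P(g, h) = 6 + g + h (P(g, h) = (h + 6) + g = (6 + h) + g = 6 + g + h)
(P(S, Z(-4))*(-33))*(-30) = ((6 - 4 + 5/(-4))*(-33))*(-30) = ((6 - 4 + 5*(-¼))*(-33))*(-30) = ((6 - 4 - 5/4)*(-33))*(-30) = ((¾)*(-33))*(-30) = -99/4*(-30) = 1485/2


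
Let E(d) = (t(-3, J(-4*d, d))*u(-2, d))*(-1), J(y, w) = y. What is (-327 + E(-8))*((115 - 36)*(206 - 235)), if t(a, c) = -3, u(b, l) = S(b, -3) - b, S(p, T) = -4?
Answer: 762903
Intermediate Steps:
u(b, l) = -4 - b
E(d) = -6 (E(d) = -3*(-4 - 1*(-2))*(-1) = -3*(-4 + 2)*(-1) = -3*(-2)*(-1) = 6*(-1) = -6)
(-327 + E(-8))*((115 - 36)*(206 - 235)) = (-327 - 6)*((115 - 36)*(206 - 235)) = -26307*(-29) = -333*(-2291) = 762903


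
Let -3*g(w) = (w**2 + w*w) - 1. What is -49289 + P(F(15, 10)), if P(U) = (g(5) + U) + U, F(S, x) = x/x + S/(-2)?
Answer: -147955/3 ≈ -49318.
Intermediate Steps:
F(S, x) = 1 - S/2 (F(S, x) = 1 + S*(-1/2) = 1 - S/2)
g(w) = 1/3 - 2*w**2/3 (g(w) = -((w**2 + w*w) - 1)/3 = -((w**2 + w**2) - 1)/3 = -(2*w**2 - 1)/3 = -(-1 + 2*w**2)/3 = 1/3 - 2*w**2/3)
P(U) = -49/3 + 2*U (P(U) = ((1/3 - 2/3*5**2) + U) + U = ((1/3 - 2/3*25) + U) + U = ((1/3 - 50/3) + U) + U = (-49/3 + U) + U = -49/3 + 2*U)
-49289 + P(F(15, 10)) = -49289 + (-49/3 + 2*(1 - 1/2*15)) = -49289 + (-49/3 + 2*(1 - 15/2)) = -49289 + (-49/3 + 2*(-13/2)) = -49289 + (-49/3 - 13) = -49289 - 88/3 = -147955/3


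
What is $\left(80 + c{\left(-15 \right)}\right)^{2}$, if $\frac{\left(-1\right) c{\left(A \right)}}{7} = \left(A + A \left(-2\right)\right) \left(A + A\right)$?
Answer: $10432900$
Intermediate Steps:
$c{\left(A \right)} = 14 A^{2}$ ($c{\left(A \right)} = - 7 \left(A + A \left(-2\right)\right) \left(A + A\right) = - 7 \left(A - 2 A\right) 2 A = - 7 - A 2 A = - 7 \left(- 2 A^{2}\right) = 14 A^{2}$)
$\left(80 + c{\left(-15 \right)}\right)^{2} = \left(80 + 14 \left(-15\right)^{2}\right)^{2} = \left(80 + 14 \cdot 225\right)^{2} = \left(80 + 3150\right)^{2} = 3230^{2} = 10432900$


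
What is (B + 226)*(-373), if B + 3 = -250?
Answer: 10071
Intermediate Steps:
B = -253 (B = -3 - 250 = -253)
(B + 226)*(-373) = (-253 + 226)*(-373) = -27*(-373) = 10071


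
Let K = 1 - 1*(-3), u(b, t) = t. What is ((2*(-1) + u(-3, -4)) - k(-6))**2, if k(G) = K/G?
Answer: 256/9 ≈ 28.444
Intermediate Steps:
K = 4 (K = 1 + 3 = 4)
k(G) = 4/G
((2*(-1) + u(-3, -4)) - k(-6))**2 = ((2*(-1) - 4) - 4/(-6))**2 = ((-2 - 4) - 4*(-1)/6)**2 = (-6 - 1*(-2/3))**2 = (-6 + 2/3)**2 = (-16/3)**2 = 256/9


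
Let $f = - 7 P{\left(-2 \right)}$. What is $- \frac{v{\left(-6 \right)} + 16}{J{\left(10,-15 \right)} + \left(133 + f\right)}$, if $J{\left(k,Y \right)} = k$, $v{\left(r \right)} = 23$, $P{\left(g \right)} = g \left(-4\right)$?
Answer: $- \frac{13}{29} \approx -0.44828$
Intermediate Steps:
$P{\left(g \right)} = - 4 g$
$f = -56$ ($f = - 7 \left(\left(-4\right) \left(-2\right)\right) = \left(-7\right) 8 = -56$)
$- \frac{v{\left(-6 \right)} + 16}{J{\left(10,-15 \right)} + \left(133 + f\right)} = - \frac{23 + 16}{10 + \left(133 - 56\right)} = - \frac{39}{10 + 77} = - \frac{39}{87} = \left(-1\right) \frac{13}{29} = - \frac{13}{29}$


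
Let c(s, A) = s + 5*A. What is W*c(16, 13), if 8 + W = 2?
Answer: -486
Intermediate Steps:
W = -6 (W = -8 + 2 = -6)
W*c(16, 13) = -6*(16 + 5*13) = -6*(16 + 65) = -6*81 = -486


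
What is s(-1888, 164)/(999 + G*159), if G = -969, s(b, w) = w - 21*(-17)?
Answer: -521/153072 ≈ -0.0034036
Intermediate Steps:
s(b, w) = 357 + w (s(b, w) = w + 357 = 357 + w)
s(-1888, 164)/(999 + G*159) = (357 + 164)/(999 - 969*159) = 521/(999 - 154071) = 521/(-153072) = 521*(-1/153072) = -521/153072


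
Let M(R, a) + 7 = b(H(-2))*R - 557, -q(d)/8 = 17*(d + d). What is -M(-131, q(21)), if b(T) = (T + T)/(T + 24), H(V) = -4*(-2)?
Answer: 1259/2 ≈ 629.50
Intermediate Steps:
H(V) = 8
q(d) = -272*d (q(d) = -136*(d + d) = -136*2*d = -272*d)
b(T) = 2*T/(24 + T) (b(T) = (2*T)/(24 + T) = 2*T/(24 + T))
M(R, a) = -564 + R/2 (M(R, a) = -7 + ((2*8/(24 + 8))*R - 557) = -7 + ((2*8/32)*R - 557) = -7 + ((2*8*(1/32))*R - 557) = -7 + (R/2 - 557) = -7 + (-557 + R/2) = -564 + R/2)
-M(-131, q(21)) = -(-564 + (½)*(-131)) = -(-564 - 131/2) = -1*(-1259/2) = 1259/2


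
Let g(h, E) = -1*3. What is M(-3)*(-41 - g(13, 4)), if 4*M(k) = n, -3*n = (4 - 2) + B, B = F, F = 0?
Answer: 19/3 ≈ 6.3333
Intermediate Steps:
B = 0
g(h, E) = -3
n = -⅔ (n = -((4 - 2) + 0)/3 = -(2 + 0)/3 = -⅓*2 = -⅔ ≈ -0.66667)
M(k) = -⅙ (M(k) = (¼)*(-⅔) = -⅙)
M(-3)*(-41 - g(13, 4)) = -(-41 - 1*(-3))/6 = -(-41 + 3)/6 = -⅙*(-38) = 19/3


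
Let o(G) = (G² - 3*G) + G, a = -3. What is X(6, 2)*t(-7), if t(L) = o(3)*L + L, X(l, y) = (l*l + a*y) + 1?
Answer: -868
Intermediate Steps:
X(l, y) = 1 + l² - 3*y (X(l, y) = (l*l - 3*y) + 1 = (l² - 3*y) + 1 = 1 + l² - 3*y)
o(G) = G² - 2*G
t(L) = 4*L (t(L) = (3*(-2 + 3))*L + L = (3*1)*L + L = 3*L + L = 4*L)
X(6, 2)*t(-7) = (1 + 6² - 3*2)*(4*(-7)) = (1 + 36 - 6)*(-28) = 31*(-28) = -868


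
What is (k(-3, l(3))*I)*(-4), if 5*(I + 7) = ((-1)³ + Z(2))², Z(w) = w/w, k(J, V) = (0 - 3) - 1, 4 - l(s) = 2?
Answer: -112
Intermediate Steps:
l(s) = 2 (l(s) = 4 - 1*2 = 4 - 2 = 2)
k(J, V) = -4 (k(J, V) = -3 - 1 = -4)
Z(w) = 1
I = -7 (I = -7 + ((-1)³ + 1)²/5 = -7 + (-1 + 1)²/5 = -7 + (⅕)*0² = -7 + (⅕)*0 = -7 + 0 = -7)
(k(-3, l(3))*I)*(-4) = -4*(-7)*(-4) = 28*(-4) = -112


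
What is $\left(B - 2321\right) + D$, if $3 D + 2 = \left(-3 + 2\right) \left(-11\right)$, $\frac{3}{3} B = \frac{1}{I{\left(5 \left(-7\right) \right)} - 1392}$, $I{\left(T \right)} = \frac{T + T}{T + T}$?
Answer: $- \frac{3224339}{1391} \approx -2318.0$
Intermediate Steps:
$I{\left(T \right)} = 1$ ($I{\left(T \right)} = \frac{2 T}{2 T} = 2 T \frac{1}{2 T} = 1$)
$B = - \frac{1}{1391}$ ($B = \frac{1}{1 - 1392} = \frac{1}{-1391} = - \frac{1}{1391} \approx -0.00071891$)
$D = 3$ ($D = - \frac{2}{3} + \frac{\left(-3 + 2\right) \left(-11\right)}{3} = - \frac{2}{3} + \frac{\left(-1\right) \left(-11\right)}{3} = - \frac{2}{3} + \frac{1}{3} \cdot 11 = - \frac{2}{3} + \frac{11}{3} = 3$)
$\left(B - 2321\right) + D = \left(- \frac{1}{1391} - 2321\right) + 3 = - \frac{3228512}{1391} + 3 = - \frac{3224339}{1391}$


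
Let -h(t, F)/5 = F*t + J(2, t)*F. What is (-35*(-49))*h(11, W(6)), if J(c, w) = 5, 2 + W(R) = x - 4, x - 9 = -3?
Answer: 0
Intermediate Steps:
x = 6 (x = 9 - 3 = 6)
W(R) = 0 (W(R) = -2 + (6 - 4) = -2 + 2 = 0)
h(t, F) = -25*F - 5*F*t (h(t, F) = -5*(F*t + 5*F) = -5*(5*F + F*t) = -25*F - 5*F*t)
(-35*(-49))*h(11, W(6)) = (-35*(-49))*(-5*0*(5 + 11)) = 1715*(-5*0*16) = 1715*0 = 0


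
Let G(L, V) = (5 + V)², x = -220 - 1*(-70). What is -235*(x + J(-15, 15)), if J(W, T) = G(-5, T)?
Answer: -58750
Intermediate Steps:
x = -150 (x = -220 + 70 = -150)
J(W, T) = (5 + T)²
-235*(x + J(-15, 15)) = -235*(-150 + (5 + 15)²) = -235*(-150 + 20²) = -235*(-150 + 400) = -235*250 = -58750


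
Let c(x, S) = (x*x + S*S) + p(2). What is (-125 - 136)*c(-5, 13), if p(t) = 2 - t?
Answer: -50634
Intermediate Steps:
c(x, S) = S² + x² (c(x, S) = (x*x + S*S) + (2 - 1*2) = (x² + S²) + (2 - 2) = (S² + x²) + 0 = S² + x²)
(-125 - 136)*c(-5, 13) = (-125 - 136)*(13² + (-5)²) = -261*(169 + 25) = -261*194 = -50634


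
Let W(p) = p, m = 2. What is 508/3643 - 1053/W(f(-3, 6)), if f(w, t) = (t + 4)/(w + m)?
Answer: 3841159/36430 ≈ 105.44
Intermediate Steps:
f(w, t) = (4 + t)/(2 + w) (f(w, t) = (t + 4)/(w + 2) = (4 + t)/(2 + w))
508/3643 - 1053/W(f(-3, 6)) = 508/3643 - 1053*(2 - 3)/(4 + 6) = 508*(1/3643) - 1053/(10/(-1)) = 508/3643 - 1053/((-1*10)) = 508/3643 - 1053/(-10) = 508/3643 - 1053*(-1/10) = 508/3643 + 1053/10 = 3841159/36430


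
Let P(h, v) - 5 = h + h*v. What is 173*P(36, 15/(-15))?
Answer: 865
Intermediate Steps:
P(h, v) = 5 + h + h*v (P(h, v) = 5 + (h + h*v) = 5 + h + h*v)
173*P(36, 15/(-15)) = 173*(5 + 36 + 36*(15/(-15))) = 173*(5 + 36 + 36*(15*(-1/15))) = 173*(5 + 36 + 36*(-1)) = 173*(5 + 36 - 36) = 173*5 = 865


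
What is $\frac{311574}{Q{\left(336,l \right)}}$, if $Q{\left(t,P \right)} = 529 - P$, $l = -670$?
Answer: $\frac{311574}{1199} \approx 259.86$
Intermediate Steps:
$\frac{311574}{Q{\left(336,l \right)}} = \frac{311574}{529 - -670} = \frac{311574}{529 + 670} = \frac{311574}{1199}$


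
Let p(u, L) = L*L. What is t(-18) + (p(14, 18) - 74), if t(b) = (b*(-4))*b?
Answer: -1046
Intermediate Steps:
p(u, L) = L**2
t(b) = -4*b**2 (t(b) = (-4*b)*b = -4*b**2)
t(-18) + (p(14, 18) - 74) = -4*(-18)**2 + (18**2 - 74) = -4*324 + (324 - 74) = -1296 + 250 = -1046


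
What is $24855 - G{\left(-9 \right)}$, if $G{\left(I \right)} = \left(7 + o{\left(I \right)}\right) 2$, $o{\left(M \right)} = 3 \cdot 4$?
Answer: $24817$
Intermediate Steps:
$o{\left(M \right)} = 12$
$G{\left(I \right)} = 38$ ($G{\left(I \right)} = \left(7 + 12\right) 2 = 19 \cdot 2 = 38$)
$24855 - G{\left(-9 \right)} = 24855 - 38 = 24817$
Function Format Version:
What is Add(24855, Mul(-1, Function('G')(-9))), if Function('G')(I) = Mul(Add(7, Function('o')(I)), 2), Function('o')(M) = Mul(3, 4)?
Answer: 24817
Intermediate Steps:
Function('o')(M) = 12
Function('G')(I) = 38 (Function('G')(I) = Mul(Add(7, 12), 2) = Mul(19, 2) = 38)
Add(24855, Mul(-1, Function('G')(-9))) = Add(24855, Mul(-1, 38)) = Add(24855, -38) = 24817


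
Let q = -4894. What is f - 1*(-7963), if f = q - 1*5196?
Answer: -2127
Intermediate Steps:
f = -10090 (f = -4894 - 1*5196 = -4894 - 5196 = -10090)
f - 1*(-7963) = -10090 - 1*(-7963) = -10090 + 7963 = -2127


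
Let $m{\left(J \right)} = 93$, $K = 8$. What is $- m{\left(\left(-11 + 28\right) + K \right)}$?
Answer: $-93$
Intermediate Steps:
$- m{\left(\left(-11 + 28\right) + K \right)} = \left(-1\right) 93 = -93$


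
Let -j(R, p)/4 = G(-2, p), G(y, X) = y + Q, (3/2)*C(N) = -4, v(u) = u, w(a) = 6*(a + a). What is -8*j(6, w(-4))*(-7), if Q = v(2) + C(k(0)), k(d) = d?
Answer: 1792/3 ≈ 597.33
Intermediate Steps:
w(a) = 12*a (w(a) = 6*(2*a) = 12*a)
C(N) = -8/3 (C(N) = (2/3)*(-4) = -8/3)
Q = -2/3 (Q = 2 - 8/3 = -2/3 ≈ -0.66667)
G(y, X) = -2/3 + y (G(y, X) = y - 2/3 = -2/3 + y)
j(R, p) = 32/3 (j(R, p) = -4*(-2/3 - 2) = -4*(-8/3) = 32/3)
-8*j(6, w(-4))*(-7) = -8*32/3*(-7) = -256/3*(-7) = 1792/3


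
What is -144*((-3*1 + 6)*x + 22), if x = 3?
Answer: -4464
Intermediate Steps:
-144*((-3*1 + 6)*x + 22) = -144*((-3*1 + 6)*3 + 22) = -144*((-3 + 6)*3 + 22) = -144*(3*3 + 22) = -144*(9 + 22) = -144*31 = -4464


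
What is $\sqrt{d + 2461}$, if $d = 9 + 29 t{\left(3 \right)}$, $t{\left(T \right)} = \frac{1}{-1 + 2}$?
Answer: $7 \sqrt{51} \approx 49.99$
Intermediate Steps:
$t{\left(T \right)} = 1$ ($t{\left(T \right)} = 1^{-1} = 1$)
$d = 38$ ($d = 9 + 29 \cdot 1 = 9 + 29 = 38$)
$\sqrt{d + 2461} = \sqrt{38 + 2461} = \sqrt{2499} = 7 \sqrt{51}$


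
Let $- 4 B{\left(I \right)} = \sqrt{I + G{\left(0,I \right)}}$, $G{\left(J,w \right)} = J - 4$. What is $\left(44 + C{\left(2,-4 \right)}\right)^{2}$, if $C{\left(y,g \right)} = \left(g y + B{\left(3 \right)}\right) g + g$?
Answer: $\left(72 + i\right)^{2} \approx 5183.0 + 144.0 i$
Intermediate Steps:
$G{\left(J,w \right)} = -4 + J$
$B{\left(I \right)} = - \frac{\sqrt{-4 + I}}{4}$ ($B{\left(I \right)} = - \frac{\sqrt{I + \left(-4 + 0\right)}}{4} = - \frac{\sqrt{I - 4}}{4} = - \frac{\sqrt{-4 + I}}{4}$)
$C{\left(y,g \right)} = g + g \left(- \frac{i}{4} + g y\right)$ ($C{\left(y,g \right)} = \left(g y - \frac{\sqrt{-4 + 3}}{4}\right) g + g = \left(g y - \frac{\sqrt{-1}}{4}\right) g + g = \left(g y - \frac{i}{4}\right) g + g = \left(- \frac{i}{4} + g y\right) g + g = g \left(- \frac{i}{4} + g y\right) + g = g + g \left(- \frac{i}{4} + g y\right)$)
$\left(44 + C{\left(2,-4 \right)}\right)^{2} = \left(44 + \frac{1}{4} \left(-4\right) \left(4 - i + 4 \left(-4\right) 2\right)\right)^{2} = \left(44 + \frac{1}{4} \left(-4\right) \left(4 - i - 32\right)\right)^{2} = \left(44 + \frac{1}{4} \left(-4\right) \left(-28 - i\right)\right)^{2} = \left(44 + \left(28 + i\right)\right)^{2} = \left(72 + i\right)^{2}$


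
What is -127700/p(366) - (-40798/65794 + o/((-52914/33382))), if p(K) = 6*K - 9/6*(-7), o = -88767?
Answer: -71770613316997186/1280293571559 ≈ -56058.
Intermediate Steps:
p(K) = 21/2 + 6*K (p(K) = 6*K - 9*⅙*(-7) = 6*K - 3/2*(-7) = 6*K + 21/2 = 21/2 + 6*K)
-127700/p(366) - (-40798/65794 + o/((-52914/33382))) = -127700/(21/2 + 6*366) - (-40798/65794 - 88767/((-52914/33382))) = -127700/(21/2 + 2196) - (-40798*1/65794 - 88767/((-52914*1/33382))) = -127700/4413/2 - (-20399/32897 - 88767/(-26457/16691)) = -127700*2/4413 - (-20399/32897 - 88767*(-16691/26457)) = -255400/4413 - (-20399/32897 + 493869999/8819) = -255400/4413 - 1*16246661458322/290118643 = -255400/4413 - 16246661458322/290118643 = -71770613316997186/1280293571559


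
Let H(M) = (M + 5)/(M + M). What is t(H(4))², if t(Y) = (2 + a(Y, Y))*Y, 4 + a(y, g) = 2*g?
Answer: 81/1024 ≈ 0.079102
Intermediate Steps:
a(y, g) = -4 + 2*g
H(M) = (5 + M)/(2*M) (H(M) = (5 + M)/((2*M)) = (5 + M)*(1/(2*M)) = (5 + M)/(2*M))
t(Y) = Y*(-2 + 2*Y) (t(Y) = (2 + (-4 + 2*Y))*Y = (-2 + 2*Y)*Y = Y*(-2 + 2*Y))
t(H(4))² = (2*((½)*(5 + 4)/4)*(-1 + (½)*(5 + 4)/4))² = (2*((½)*(¼)*9)*(-1 + (½)*(¼)*9))² = (2*(9/8)*(-1 + 9/8))² = (2*(9/8)*(⅛))² = (9/32)² = 81/1024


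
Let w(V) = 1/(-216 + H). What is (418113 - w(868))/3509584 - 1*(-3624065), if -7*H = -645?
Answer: 5513669574891149/1521404664 ≈ 3.6241e+6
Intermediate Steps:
H = 645/7 (H = -⅐*(-645) = 645/7 ≈ 92.143)
w(V) = -7/867 (w(V) = 1/(-216 + 645/7) = 1/(-867/7) = -7/867)
(418113 - w(868))/3509584 - 1*(-3624065) = (418113 - 1*(-7/867))/3509584 - 1*(-3624065) = (418113 + 7/867)*(1/3509584) + 3624065 = (362503978/867)*(1/3509584) + 3624065 = 181251989/1521404664 + 3624065 = 5513669574891149/1521404664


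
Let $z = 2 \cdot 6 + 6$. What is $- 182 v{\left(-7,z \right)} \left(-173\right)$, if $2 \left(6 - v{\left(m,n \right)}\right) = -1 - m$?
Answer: $94458$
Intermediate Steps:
$z = 18$ ($z = 12 + 6 = 18$)
$v{\left(m,n \right)} = \frac{13}{2} + \frac{m}{2}$ ($v{\left(m,n \right)} = 6 - \frac{-1 - m}{2} = 6 + \left(\frac{1}{2} + \frac{m}{2}\right) = \frac{13}{2} + \frac{m}{2}$)
$- 182 v{\left(-7,z \right)} \left(-173\right) = - 182 \left(\frac{13}{2} + \frac{1}{2} \left(-7\right)\right) \left(-173\right) = - 182 \left(\frac{13}{2} - \frac{7}{2}\right) \left(-173\right) = \left(-182\right) 3 \left(-173\right) = \left(-546\right) \left(-173\right) = 94458$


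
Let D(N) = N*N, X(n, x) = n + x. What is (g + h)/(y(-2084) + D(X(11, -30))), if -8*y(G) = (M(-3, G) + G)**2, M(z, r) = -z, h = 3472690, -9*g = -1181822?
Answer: -259488256/38949057 ≈ -6.6622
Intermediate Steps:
g = 1181822/9 (g = -1/9*(-1181822) = 1181822/9 ≈ 1.3131e+5)
D(N) = N**2
y(G) = -(3 + G)**2/8 (y(G) = -(-1*(-3) + G)**2/8 = -(3 + G)**2/8)
(g + h)/(y(-2084) + D(X(11, -30))) = (1181822/9 + 3472690)/(-(3 - 2084)**2/8 + (11 - 30)**2) = 32436032/(9*(-1/8*(-2081)**2 + (-19)**2)) = 32436032/(9*(-1/8*4330561 + 361)) = 32436032/(9*(-4330561/8 + 361)) = 32436032/(9*(-4327673/8)) = (32436032/9)*(-8/4327673) = -259488256/38949057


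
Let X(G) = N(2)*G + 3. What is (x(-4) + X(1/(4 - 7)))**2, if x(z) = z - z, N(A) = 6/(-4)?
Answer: 49/4 ≈ 12.250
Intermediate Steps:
N(A) = -3/2 (N(A) = 6*(-1/4) = -3/2)
x(z) = 0
X(G) = 3 - 3*G/2 (X(G) = -3*G/2 + 3 = 3 - 3*G/2)
(x(-4) + X(1/(4 - 7)))**2 = (0 + (3 - 3/(2*(4 - 7))))**2 = (0 + (3 - 3/2/(-3)))**2 = (0 + (3 - 3/2*(-1/3)))**2 = (0 + (3 + 1/2))**2 = (0 + 7/2)**2 = (7/2)**2 = 49/4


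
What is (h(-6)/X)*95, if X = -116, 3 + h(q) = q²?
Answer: -3135/116 ≈ -27.026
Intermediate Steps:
h(q) = -3 + q²
(h(-6)/X)*95 = ((-3 + (-6)²)/(-116))*95 = ((-3 + 36)*(-1/116))*95 = (33*(-1/116))*95 = -33/116*95 = -3135/116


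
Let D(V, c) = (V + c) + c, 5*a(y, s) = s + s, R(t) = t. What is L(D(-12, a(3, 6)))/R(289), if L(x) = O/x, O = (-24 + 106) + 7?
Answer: -445/10404 ≈ -0.042772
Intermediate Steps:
a(y, s) = 2*s/5 (a(y, s) = (s + s)/5 = (2*s)/5 = 2*s/5)
O = 89 (O = 82 + 7 = 89)
D(V, c) = V + 2*c
L(x) = 89/x
L(D(-12, a(3, 6)))/R(289) = (89/(-12 + 2*((⅖)*6)))/289 = (89/(-12 + 2*(12/5)))*(1/289) = (89/(-12 + 24/5))*(1/289) = (89/(-36/5))*(1/289) = (89*(-5/36))*(1/289) = -445/36*1/289 = -445/10404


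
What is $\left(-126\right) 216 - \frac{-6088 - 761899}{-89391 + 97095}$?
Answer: $- \frac{208904077}{7704} \approx -27116.0$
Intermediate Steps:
$\left(-126\right) 216 - \frac{-6088 - 761899}{-89391 + 97095} = -27216 - - \frac{767987}{7704} = -27216 + \frac{767987}{7704} = - \frac{208904077}{7704}$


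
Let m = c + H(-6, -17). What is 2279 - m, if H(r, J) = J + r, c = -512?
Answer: 2814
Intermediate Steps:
m = -535 (m = -512 + (-17 - 6) = -512 - 23 = -535)
2279 - m = 2279 - 1*(-535) = 2279 + 535 = 2814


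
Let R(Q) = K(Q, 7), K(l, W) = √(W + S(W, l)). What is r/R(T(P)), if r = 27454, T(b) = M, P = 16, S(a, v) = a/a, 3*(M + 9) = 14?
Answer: 13727*√2/2 ≈ 9706.5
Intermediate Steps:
M = -13/3 (M = -9 + (⅓)*14 = -9 + 14/3 = -13/3 ≈ -4.3333)
S(a, v) = 1
K(l, W) = √(1 + W) (K(l, W) = √(W + 1) = √(1 + W))
T(b) = -13/3
R(Q) = 2*√2 (R(Q) = √(1 + 7) = √8 = 2*√2)
r/R(T(P)) = 27454/((2*√2)) = 27454*(√2/4) = 13727*√2/2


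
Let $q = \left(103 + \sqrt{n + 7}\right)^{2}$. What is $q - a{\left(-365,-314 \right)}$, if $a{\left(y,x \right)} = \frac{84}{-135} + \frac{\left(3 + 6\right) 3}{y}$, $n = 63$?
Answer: $\frac{35082802}{3285} + 206 \sqrt{70} \approx 12403.0$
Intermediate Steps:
$a{\left(y,x \right)} = - \frac{28}{45} + \frac{27}{y}$ ($a{\left(y,x \right)} = 84 \left(- \frac{1}{135}\right) + \frac{9 \cdot 3}{y} = - \frac{28}{45} + \frac{27}{y}$)
$q = \left(103 + \sqrt{70}\right)^{2}$ ($q = \left(103 + \sqrt{63 + 7}\right)^{2} = \left(103 + \sqrt{70}\right)^{2} \approx 12403.0$)
$q - a{\left(-365,-314 \right)} = \left(103 + \sqrt{70}\right)^{2} - \left(- \frac{28}{45} + \frac{27}{-365}\right) = \left(103 + \sqrt{70}\right)^{2} - \left(- \frac{28}{45} + 27 \left(- \frac{1}{365}\right)\right) = \left(103 + \sqrt{70}\right)^{2} - \left(- \frac{28}{45} - \frac{27}{365}\right) = \left(103 + \sqrt{70}\right)^{2} - - \frac{2287}{3285} = \left(103 + \sqrt{70}\right)^{2} + \frac{2287}{3285} = \frac{2287}{3285} + \left(103 + \sqrt{70}\right)^{2}$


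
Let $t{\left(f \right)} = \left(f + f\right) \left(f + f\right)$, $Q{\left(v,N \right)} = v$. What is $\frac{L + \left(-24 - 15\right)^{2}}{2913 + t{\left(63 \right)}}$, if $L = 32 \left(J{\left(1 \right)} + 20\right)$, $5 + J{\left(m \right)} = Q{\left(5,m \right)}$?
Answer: $\frac{2161}{18789} \approx 0.11501$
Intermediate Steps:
$J{\left(m \right)} = 0$ ($J{\left(m \right)} = -5 + 5 = 0$)
$t{\left(f \right)} = 4 f^{2}$ ($t{\left(f \right)} = 2 f 2 f = 4 f^{2}$)
$L = 640$ ($L = 32 \left(0 + 20\right) = 32 \cdot 20 = 640$)
$\frac{L + \left(-24 - 15\right)^{2}}{2913 + t{\left(63 \right)}} = \frac{640 + \left(-24 - 15\right)^{2}}{2913 + 4 \cdot 63^{2}} = \frac{640 + \left(-39\right)^{2}}{2913 + 4 \cdot 3969} = \frac{640 + 1521}{2913 + 15876} = \frac{2161}{18789}$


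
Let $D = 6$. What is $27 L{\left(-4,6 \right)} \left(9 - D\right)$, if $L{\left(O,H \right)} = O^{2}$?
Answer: $1296$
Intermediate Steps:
$27 L{\left(-4,6 \right)} \left(9 - D\right) = 27 \left(-4\right)^{2} \left(9 - 6\right) = 27 \cdot 16 \left(9 - 6\right) = 432 \cdot 3 = 1296$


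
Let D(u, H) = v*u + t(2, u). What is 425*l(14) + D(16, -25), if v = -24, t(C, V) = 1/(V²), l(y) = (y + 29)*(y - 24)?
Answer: -46882303/256 ≈ -1.8313e+5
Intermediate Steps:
l(y) = (-24 + y)*(29 + y) (l(y) = (29 + y)*(-24 + y) = (-24 + y)*(29 + y))
t(C, V) = V⁻²
D(u, H) = u⁻² - 24*u (D(u, H) = -24*u + u⁻² = u⁻² - 24*u)
425*l(14) + D(16, -25) = 425*(-696 + 14² + 5*14) + (16⁻² - 24*16) = 425*(-696 + 196 + 70) + (1/256 - 384) = 425*(-430) - 98303/256 = -182750 - 98303/256 = -46882303/256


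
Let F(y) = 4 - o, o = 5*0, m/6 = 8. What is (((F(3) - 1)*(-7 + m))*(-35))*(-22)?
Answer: 94710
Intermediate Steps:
m = 48 (m = 6*8 = 48)
o = 0
F(y) = 4 (F(y) = 4 - 1*0 = 4 + 0 = 4)
(((F(3) - 1)*(-7 + m))*(-35))*(-22) = (((4 - 1)*(-7 + 48))*(-35))*(-22) = ((3*41)*(-35))*(-22) = (123*(-35))*(-22) = -4305*(-22) = 94710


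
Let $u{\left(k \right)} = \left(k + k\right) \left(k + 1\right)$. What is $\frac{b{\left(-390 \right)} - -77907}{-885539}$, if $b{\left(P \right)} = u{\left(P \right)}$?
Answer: $- \frac{381327}{885539} \approx -0.43062$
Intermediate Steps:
$u{\left(k \right)} = 2 k \left(1 + k\right)$
$b{\left(P \right)} = 2 P \left(1 + P\right)$
$\frac{b{\left(-390 \right)} - -77907}{-885539} = \frac{2 \left(-390\right) \left(1 - 390\right) - -77907}{-885539} = \left(2 \left(-390\right) \left(-389\right) + 77907\right) \left(- \frac{1}{885539}\right) = \left(303420 + 77907\right) \left(- \frac{1}{885539}\right) = 381327 \left(- \frac{1}{885539}\right) = - \frac{381327}{885539}$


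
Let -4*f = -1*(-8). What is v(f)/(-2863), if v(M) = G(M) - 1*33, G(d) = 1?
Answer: 32/2863 ≈ 0.011177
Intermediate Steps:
f = -2 (f = -(-1)*(-8)/4 = -¼*8 = -2)
v(M) = -32 (v(M) = 1 - 1*33 = 1 - 33 = -32)
v(f)/(-2863) = -32/(-2863) = -32*(-1/2863) = 32/2863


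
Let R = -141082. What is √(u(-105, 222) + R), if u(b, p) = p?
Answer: 2*I*√35215 ≈ 375.31*I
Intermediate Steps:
√(u(-105, 222) + R) = √(222 - 141082) = √(-140860) = 2*I*√35215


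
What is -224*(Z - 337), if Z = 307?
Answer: 6720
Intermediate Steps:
-224*(Z - 337) = -224*(307 - 337) = -224*(-30) = 6720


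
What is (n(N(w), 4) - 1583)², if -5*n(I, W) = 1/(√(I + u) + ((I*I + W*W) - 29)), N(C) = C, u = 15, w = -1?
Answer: 529356703929/211250 - 514469*√14/105625 ≈ 2.5058e+6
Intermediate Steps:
n(I, W) = -1/(5*(-29 + I² + W² + √(15 + I))) (n(I, W) = -1/(5*(√(I + 15) + ((I*I + W*W) - 29))) = -1/(5*(√(15 + I) + ((I² + W²) - 29))) = -1/(5*(√(15 + I) + (-29 + I² + W²))) = -1/(5*(-29 + I² + W² + √(15 + I))))
(n(N(w), 4) - 1583)² = (-1/(-145 + 5*(-1)² + 5*4² + 5*√(15 - 1)) - 1583)² = (-1/(-145 + 5*1 + 5*16 + 5*√14) - 1583)² = (-1/(-145 + 5 + 80 + 5*√14) - 1583)² = (-1/(-60 + 5*√14) - 1583)² = (-1583 - 1/(-60 + 5*√14))²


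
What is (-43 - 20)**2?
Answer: 3969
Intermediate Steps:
(-43 - 20)**2 = (-63)**2 = 3969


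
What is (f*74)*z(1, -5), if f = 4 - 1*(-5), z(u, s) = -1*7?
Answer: -4662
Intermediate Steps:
z(u, s) = -7
f = 9 (f = 4 + 5 = 9)
(f*74)*z(1, -5) = (9*74)*(-7) = 666*(-7) = -4662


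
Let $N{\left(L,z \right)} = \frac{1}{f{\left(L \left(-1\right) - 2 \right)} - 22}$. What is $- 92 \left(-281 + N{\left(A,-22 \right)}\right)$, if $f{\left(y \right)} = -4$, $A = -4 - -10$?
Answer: $\frac{336122}{13} \approx 25856.0$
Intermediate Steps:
$A = 6$ ($A = -4 + 10 = 6$)
$N{\left(L,z \right)} = - \frac{1}{26}$ ($N{\left(L,z \right)} = \frac{1}{-4 - 22} = \frac{1}{-26} = - \frac{1}{26}$)
$- 92 \left(-281 + N{\left(A,-22 \right)}\right) = - 92 \left(-281 - \frac{1}{26}\right) = \left(-92\right) \left(- \frac{7307}{26}\right) = \frac{336122}{13}$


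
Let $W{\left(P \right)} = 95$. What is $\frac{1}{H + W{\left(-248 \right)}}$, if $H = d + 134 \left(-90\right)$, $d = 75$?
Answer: $- \frac{1}{11890} \approx -8.4104 \cdot 10^{-5}$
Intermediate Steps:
$H = -11985$ ($H = 75 + 134 \left(-90\right) = 75 - 12060 = -11985$)
$\frac{1}{H + W{\left(-248 \right)}} = \frac{1}{-11985 + 95} = \frac{1}{-11890} = - \frac{1}{11890}$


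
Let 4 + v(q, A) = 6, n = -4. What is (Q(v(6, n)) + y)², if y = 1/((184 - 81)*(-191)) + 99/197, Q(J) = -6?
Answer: 453948022275136/15020128087561 ≈ 30.223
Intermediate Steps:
v(q, A) = 2 (v(q, A) = -4 + 6 = 2)
y = 1947430/3875581 (y = -1/191/103 + 99*(1/197) = (1/103)*(-1/191) + 99/197 = -1/19673 + 99/197 = 1947430/3875581 ≈ 0.50249)
(Q(v(6, n)) + y)² = (-6 + 1947430/3875581)² = (-21306056/3875581)² = 453948022275136/15020128087561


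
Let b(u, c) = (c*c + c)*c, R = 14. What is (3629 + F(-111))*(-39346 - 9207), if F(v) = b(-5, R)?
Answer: -318944657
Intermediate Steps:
b(u, c) = c*(c + c²) (b(u, c) = (c² + c)*c = (c + c²)*c = c*(c + c²))
F(v) = 2940 (F(v) = 14²*(1 + 14) = 196*15 = 2940)
(3629 + F(-111))*(-39346 - 9207) = (3629 + 2940)*(-39346 - 9207) = 6569*(-48553) = -318944657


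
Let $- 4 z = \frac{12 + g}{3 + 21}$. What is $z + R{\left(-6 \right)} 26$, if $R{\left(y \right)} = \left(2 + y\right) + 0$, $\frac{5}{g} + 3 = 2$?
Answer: $- \frac{9991}{96} \approx -104.07$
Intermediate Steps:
$g = -5$ ($g = \frac{5}{-3 + 2} = \frac{5}{-1} = 5 \left(-1\right) = -5$)
$z = - \frac{7}{96}$ ($z = - \frac{\left(12 - 5\right) \frac{1}{3 + 21}}{4} = - \frac{7 \cdot \frac{1}{24}}{4} = \left(- \frac{1}{4}\right) \frac{7}{24} = - \frac{7}{96} \approx -0.072917$)
$R{\left(y \right)} = 2 + y$
$z + R{\left(-6 \right)} 26 = - \frac{7}{96} + \left(2 - 6\right) 26 = - \frac{7}{96} - 104 = - \frac{9991}{96}$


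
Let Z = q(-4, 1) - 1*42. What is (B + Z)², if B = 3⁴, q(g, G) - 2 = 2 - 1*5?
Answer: 1444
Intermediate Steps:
q(g, G) = -1 (q(g, G) = 2 + (2 - 1*5) = 2 + (2 - 5) = 2 - 3 = -1)
B = 81
Z = -43 (Z = -1 - 1*42 = -1 - 42 = -43)
(B + Z)² = (81 - 43)² = 38² = 1444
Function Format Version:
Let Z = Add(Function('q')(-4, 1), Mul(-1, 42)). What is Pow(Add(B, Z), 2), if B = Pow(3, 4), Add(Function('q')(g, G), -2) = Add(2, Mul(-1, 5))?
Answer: 1444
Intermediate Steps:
Function('q')(g, G) = -1 (Function('q')(g, G) = Add(2, Add(2, Mul(-1, 5))) = Add(2, Add(2, -5)) = Add(2, -3) = -1)
B = 81
Z = -43 (Z = Add(-1, Mul(-1, 42)) = Add(-1, -42) = -43)
Pow(Add(B, Z), 2) = Pow(Add(81, -43), 2) = Pow(38, 2) = 1444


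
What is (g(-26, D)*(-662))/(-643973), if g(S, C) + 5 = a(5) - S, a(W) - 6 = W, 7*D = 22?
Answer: 21184/643973 ≈ 0.032896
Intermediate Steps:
D = 22/7 (D = (⅐)*22 = 22/7 ≈ 3.1429)
a(W) = 6 + W
g(S, C) = 6 - S (g(S, C) = -5 + ((6 + 5) - S) = -5 + (11 - S) = 6 - S)
(g(-26, D)*(-662))/(-643973) = ((6 - 1*(-26))*(-662))/(-643973) = ((6 + 26)*(-662))*(-1/643973) = (32*(-662))*(-1/643973) = -21184*(-1/643973) = 21184/643973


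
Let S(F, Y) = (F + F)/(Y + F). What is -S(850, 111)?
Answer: -1700/961 ≈ -1.7690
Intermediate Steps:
S(F, Y) = 2*F/(F + Y) (S(F, Y) = (2*F)/(F + Y) = 2*F/(F + Y))
-S(850, 111) = -2*850/(850 + 111) = -2*850/961 = -1*1700/961 = -1700/961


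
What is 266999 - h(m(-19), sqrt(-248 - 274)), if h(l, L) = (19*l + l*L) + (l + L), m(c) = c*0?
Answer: 266999 - 3*I*sqrt(58) ≈ 2.67e+5 - 22.847*I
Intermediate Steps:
m(c) = 0
h(l, L) = L + 20*l + L*l (h(l, L) = (19*l + L*l) + (L + l) = L + 20*l + L*l)
266999 - h(m(-19), sqrt(-248 - 274)) = 266999 - (sqrt(-248 - 274) + 20*0 + sqrt(-248 - 274)*0) = 266999 - (sqrt(-522) + 0 + sqrt(-522)*0) = 266999 - (3*I*sqrt(58) + 0 + (3*I*sqrt(58))*0) = 266999 - (3*I*sqrt(58) + 0 + 0) = 266999 - 3*I*sqrt(58)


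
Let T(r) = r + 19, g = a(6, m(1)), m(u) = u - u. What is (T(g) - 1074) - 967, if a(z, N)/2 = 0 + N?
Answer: -2022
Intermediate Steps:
m(u) = 0
a(z, N) = 2*N (a(z, N) = 2*(0 + N) = 2*N)
g = 0 (g = 2*0 = 0)
T(r) = 19 + r
(T(g) - 1074) - 967 = ((19 + 0) - 1074) - 967 = (19 - 1074) - 967 = -1055 - 967 = -2022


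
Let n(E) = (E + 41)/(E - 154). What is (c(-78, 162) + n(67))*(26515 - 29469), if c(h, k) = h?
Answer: 6788292/29 ≈ 2.3408e+5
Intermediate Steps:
n(E) = (41 + E)/(-154 + E)
(c(-78, 162) + n(67))*(26515 - 29469) = (-78 + (41 + 67)/(-154 + 67))*(26515 - 29469) = (-78 + 108/(-87))*(-2954) = (-78 - 1/87*108)*(-2954) = (-78 - 36/29)*(-2954) = -2298/29*(-2954) = 6788292/29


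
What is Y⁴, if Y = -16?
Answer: 65536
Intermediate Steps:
Y⁴ = (-16)⁴ = 65536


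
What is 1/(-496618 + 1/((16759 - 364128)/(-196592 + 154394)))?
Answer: -347369/172509655844 ≈ -2.0136e-6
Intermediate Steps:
1/(-496618 + 1/((16759 - 364128)/(-196592 + 154394))) = 1/(-496618 + 1/(-347369/(-42198))) = 1/(-496618 + 1/(-347369*(-1/42198))) = 1/(-496618 + 1/(347369/42198)) = 1/(-496618 + 42198/347369) = 1/(-172509655844/347369) = -347369/172509655844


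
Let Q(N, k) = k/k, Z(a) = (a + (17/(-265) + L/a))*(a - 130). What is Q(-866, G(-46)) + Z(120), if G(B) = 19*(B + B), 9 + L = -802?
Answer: -719173/636 ≈ -1130.8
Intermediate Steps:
L = -811 (L = -9 - 802 = -811)
G(B) = 38*B (G(B) = 19*(2*B) = 38*B)
Z(a) = (-130 + a)*(-17/265 + a - 811/a) (Z(a) = (a + (17/(-265) - 811/a))*(a - 130) = (a + (17*(-1/265) - 811/a))*(-130 + a) = (a + (-17/265 - 811/a))*(-130 + a) = (-17/265 + a - 811/a)*(-130 + a) = (-130 + a)*(-17/265 + a - 811/a))
Q(N, k) = 1
Q(-866, G(-46)) + Z(120) = 1 + (-42541/53 + 120² + 105430/120 - 34467/265*120) = 1 + (-42541/53 + 14400 + 105430*(1/120) - 827208/53) = 1 + (-42541/53 + 14400 + 10543/12 - 827208/53) = 1 - 719809/636 = -719173/636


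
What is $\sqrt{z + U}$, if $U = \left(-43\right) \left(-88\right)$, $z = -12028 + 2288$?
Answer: $2 i \sqrt{1489} \approx 77.175 i$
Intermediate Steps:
$z = -9740$
$U = 3784$
$\sqrt{z + U} = \sqrt{-9740 + 3784} = \sqrt{-5956} = 2 i \sqrt{1489}$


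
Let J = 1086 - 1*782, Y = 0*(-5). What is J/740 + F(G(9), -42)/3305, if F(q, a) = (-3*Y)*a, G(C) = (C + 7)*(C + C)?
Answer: 76/185 ≈ 0.41081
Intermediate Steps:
Y = 0
G(C) = 2*C*(7 + C) (G(C) = (7 + C)*(2*C) = 2*C*(7 + C))
J = 304 (J = 1086 - 782 = 304)
F(q, a) = 0 (F(q, a) = (-3*0)*a = 0*a = 0)
J/740 + F(G(9), -42)/3305 = 304/740 + 0/3305 = 304*(1/740) + 0*(1/3305) = 76/185 + 0 = 76/185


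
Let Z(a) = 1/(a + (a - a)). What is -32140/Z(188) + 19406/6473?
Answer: -39111917954/6473 ≈ -6.0423e+6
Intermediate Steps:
Z(a) = 1/a (Z(a) = 1/(a + 0) = 1/a)
-32140/Z(188) + 19406/6473 = -32140/(1/188) + 19406/6473 = -32140/1/188 + 19406*(1/6473) = -32140*188 + 19406/6473 = -6042320 + 19406/6473 = -39111917954/6473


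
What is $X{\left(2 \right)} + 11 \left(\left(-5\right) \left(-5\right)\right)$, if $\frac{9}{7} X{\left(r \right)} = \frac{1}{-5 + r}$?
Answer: $\frac{7418}{27} \approx 274.74$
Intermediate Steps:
$X{\left(r \right)} = \frac{7}{9 \left(-5 + r\right)}$
$X{\left(2 \right)} + 11 \left(\left(-5\right) \left(-5\right)\right) = \frac{7}{9 \left(-5 + 2\right)} + 11 \left(\left(-5\right) \left(-5\right)\right) = \frac{7}{9 \left(-3\right)} + 11 \cdot 25 = \frac{7}{9} \left(- \frac{1}{3}\right) + 275 = - \frac{7}{27} + 275 = \frac{7418}{27}$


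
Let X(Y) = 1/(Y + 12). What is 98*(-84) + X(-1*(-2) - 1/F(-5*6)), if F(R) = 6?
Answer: -683250/83 ≈ -8231.9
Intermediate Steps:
X(Y) = 1/(12 + Y)
98*(-84) + X(-1*(-2) - 1/F(-5*6)) = 98*(-84) + 1/(12 + (-1*(-2) - 1/6)) = -8232 + 1/(12 + (2 - 1*⅙)) = -8232 + 1/(12 + (2 - ⅙)) = -8232 + 1/(12 + 11/6) = -8232 + 1/(83/6) = -8232 + 6/83 = -683250/83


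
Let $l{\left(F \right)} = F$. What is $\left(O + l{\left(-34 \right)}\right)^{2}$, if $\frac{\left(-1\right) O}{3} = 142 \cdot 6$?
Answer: $6708100$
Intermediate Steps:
$O = -2556$ ($O = - 3 \cdot 142 \cdot 6 = \left(-3\right) 852 = -2556$)
$\left(O + l{\left(-34 \right)}\right)^{2} = \left(-2556 - 34\right)^{2} = \left(-2590\right)^{2} = 6708100$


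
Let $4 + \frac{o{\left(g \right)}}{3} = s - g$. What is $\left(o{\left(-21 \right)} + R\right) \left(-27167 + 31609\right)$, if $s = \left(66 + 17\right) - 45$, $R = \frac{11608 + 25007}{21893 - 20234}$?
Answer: $\frac{459524900}{553} \approx 8.3097 \cdot 10^{5}$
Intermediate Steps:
$R = \frac{12205}{553}$ ($R = \frac{36615}{1659} = 36615 \cdot \frac{1}{1659} = \frac{12205}{553} \approx 22.071$)
$s = 38$ ($s = 83 - 45 = 38$)
$o{\left(g \right)} = 102 - 3 g$ ($o{\left(g \right)} = -12 + 3 \left(38 - g\right) = -12 - \left(-114 + 3 g\right) = 102 - 3 g$)
$\left(o{\left(-21 \right)} + R\right) \left(-27167 + 31609\right) = \left(\left(102 - -63\right) + \frac{12205}{553}\right) \left(-27167 + 31609\right) = \left(\left(102 + 63\right) + \frac{12205}{553}\right) 4442 = \left(165 + \frac{12205}{553}\right) 4442 = \frac{103450}{553} \cdot 4442 = \frac{459524900}{553}$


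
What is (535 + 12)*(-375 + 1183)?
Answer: 441976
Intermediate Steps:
(535 + 12)*(-375 + 1183) = 547*808 = 441976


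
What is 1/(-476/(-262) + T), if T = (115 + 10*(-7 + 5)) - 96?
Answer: 131/107 ≈ 1.2243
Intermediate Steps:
T = -1 (T = (115 + 10*(-2)) - 96 = (115 - 20) - 96 = 95 - 96 = -1)
1/(-476/(-262) + T) = 1/(-476/(-262) - 1) = 1/(-476*(-1/262) - 1) = 1/(238/131 - 1) = 1/(107/131) = 131/107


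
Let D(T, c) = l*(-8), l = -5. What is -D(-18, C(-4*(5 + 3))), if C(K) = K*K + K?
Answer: -40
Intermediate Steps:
C(K) = K + K**2 (C(K) = K**2 + K = K + K**2)
D(T, c) = 40 (D(T, c) = -5*(-8) = 40)
-D(-18, C(-4*(5 + 3))) = -1*40 = -40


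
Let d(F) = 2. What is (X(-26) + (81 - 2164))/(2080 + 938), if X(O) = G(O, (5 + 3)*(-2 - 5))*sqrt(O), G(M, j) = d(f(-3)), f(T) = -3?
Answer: -2083/3018 + I*sqrt(26)/1509 ≈ -0.69019 + 0.0033791*I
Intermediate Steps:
G(M, j) = 2
X(O) = 2*sqrt(O)
(X(-26) + (81 - 2164))/(2080 + 938) = (2*sqrt(-26) + (81 - 2164))/(2080 + 938) = (2*(I*sqrt(26)) - 2083)/3018 = (2*I*sqrt(26) - 2083)*(1/3018) = (-2083 + 2*I*sqrt(26))*(1/3018) = -2083/3018 + I*sqrt(26)/1509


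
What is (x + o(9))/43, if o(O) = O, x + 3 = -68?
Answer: -62/43 ≈ -1.4419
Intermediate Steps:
x = -71 (x = -3 - 68 = -71)
(x + o(9))/43 = (-71 + 9)/43 = -62*1/43 = -62/43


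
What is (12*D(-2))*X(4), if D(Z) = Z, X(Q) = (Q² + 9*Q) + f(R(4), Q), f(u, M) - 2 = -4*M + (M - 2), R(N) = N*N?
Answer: -960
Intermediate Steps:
R(N) = N²
f(u, M) = -3*M (f(u, M) = 2 + (-4*M + (M - 2)) = 2 + (-4*M + (-2 + M)) = 2 + (-2 - 3*M) = -3*M)
X(Q) = Q² + 6*Q (X(Q) = (Q² + 9*Q) - 3*Q = Q² + 6*Q)
(12*D(-2))*X(4) = (12*(-2))*(4*(6 + 4)) = -96*10 = -24*40 = -960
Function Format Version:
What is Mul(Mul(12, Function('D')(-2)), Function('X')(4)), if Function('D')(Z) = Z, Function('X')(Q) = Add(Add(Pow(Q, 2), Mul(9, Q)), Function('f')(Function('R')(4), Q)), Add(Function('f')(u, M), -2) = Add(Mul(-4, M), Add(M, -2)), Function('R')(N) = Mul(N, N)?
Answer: -960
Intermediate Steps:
Function('R')(N) = Pow(N, 2)
Function('f')(u, M) = Mul(-3, M) (Function('f')(u, M) = Add(2, Add(Mul(-4, M), Add(M, -2))) = Add(2, Add(Mul(-4, M), Add(-2, M))) = Add(2, Add(-2, Mul(-3, M))) = Mul(-3, M))
Function('X')(Q) = Add(Pow(Q, 2), Mul(6, Q)) (Function('X')(Q) = Add(Add(Pow(Q, 2), Mul(9, Q)), Mul(-3, Q)) = Add(Pow(Q, 2), Mul(6, Q)))
Mul(Mul(12, Function('D')(-2)), Function('X')(4)) = Mul(Mul(12, -2), Mul(4, Add(6, 4))) = Mul(-24, Mul(4, 10)) = Mul(-24, 40) = -960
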